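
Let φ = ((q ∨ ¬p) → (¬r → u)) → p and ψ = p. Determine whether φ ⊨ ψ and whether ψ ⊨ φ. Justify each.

(⟹) This fails. Under q = F, r = F, p = F, u = F, the left side is true but the right side is false.

(⟸) Assume the antecedent. If p is true, ((q ∨ ¬p) → (¬r → u)) → p reduces to true regardless of the other variables. If p is false, the antecedent cannot hold. Either way ((q ∨ ¬p) → (¬r → u)) → p holds.

(⇒) fails; (⇐) holds.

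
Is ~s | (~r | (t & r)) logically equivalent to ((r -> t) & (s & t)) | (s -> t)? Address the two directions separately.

(⇒) fails; (⇐) holds.

(⟸) Assume the antecedent. If s is true, the antecedent forces (r = F, s = T, t = T) or (r = T, s = T, t = T), and ~s | (~r | (t & r)) holds there. If s is false, ~s | (~r | (t & r)) reduces to true regardless of the other variables. Either way ~s | (~r | (t & r)) holds.

(⟹) This fails. Under r = F, s = T, t = F, the left side is true but the right side is false.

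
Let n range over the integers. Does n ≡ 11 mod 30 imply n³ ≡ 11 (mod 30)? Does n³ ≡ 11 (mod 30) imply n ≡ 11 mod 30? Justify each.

Both implications hold.

Forward direction. Suppose n ≡ 11 mod 30. Write n = 30j + 11. Then (30j + 11)³ = 27000j³ + 29700j² + 10890j + 1331 = 30(900j³ + 990j² + 363j + 44) + 11, so n³ ≡ 11 (mod 30).

Converse. Suppose n³ ≡ 11 (mod 30). The only residue r in {0, …, 29} with r³ ≡ 11 (mod 30) is r = 11, so n ≡ 11 (mod 30).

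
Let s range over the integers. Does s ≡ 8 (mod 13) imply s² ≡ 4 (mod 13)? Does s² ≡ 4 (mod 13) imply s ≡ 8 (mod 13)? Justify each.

[⇒] This fails: take s = 8. Then 8 ≡ 8 (mod 13), but 8² = 64 ≡ 12 (mod 13), not 4.

[⇐] This fails: take s = 2. Then 2² = 4 ≡ 4 (mod 13), yet 2 ≡ 2 (mod 13), not 8.

Neither implication holds.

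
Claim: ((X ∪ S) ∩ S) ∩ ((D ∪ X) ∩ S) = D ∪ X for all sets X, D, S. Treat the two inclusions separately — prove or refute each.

(⊆) holds; (⊇) fails.

(⟹) Let x ∈ ((X ∪ S) ∩ S) ∩ ((D ∪ X) ∩ S). Then either x ∈ X ∩ S and x ∉ D; or x ∈ D ∩ S and x ∉ X; or x ∈ X ∩ D ∩ S. In each case x ∈ D ∪ X, so ((X ∪ S) ∩ S) ∩ ((D ∪ X) ∩ S) ⊆ D ∪ X.

(⟸) This inclusion fails. Take X = {1}, D = ∅, S = ∅; then 1 ∈ D ∪ X but 1 ∉ ((X ∪ S) ∩ S) ∩ ((D ∪ X) ∩ S).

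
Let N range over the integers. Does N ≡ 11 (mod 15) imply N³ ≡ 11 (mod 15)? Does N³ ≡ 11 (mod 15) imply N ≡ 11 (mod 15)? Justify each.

Both implications hold.

(⟹) Suppose N ≡ 11 (mod 15). Write N = 15j + 11. Then (15j + 11)³ = 3375j³ + 7425j² + 5445j + 1331 = 15(225j³ + 495j² + 363j + 88) + 11, so N³ ≡ 11 (mod 15).

(⟸) Conversely, suppose N³ ≡ 11 (mod 15). The only residue r in {0, …, 14} with r³ ≡ 11 (mod 15) is r = 11, so N ≡ 11 (mod 15).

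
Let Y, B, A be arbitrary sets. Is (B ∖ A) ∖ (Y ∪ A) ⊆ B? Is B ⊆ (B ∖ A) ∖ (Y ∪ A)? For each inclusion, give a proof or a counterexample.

Only the forward inclusion holds.

(⊆) Let x ∈ (B ∖ A) ∖ (Y ∪ A). Then x ∈ B and x ∉ Y, A, from which x ∈ B.

(⊇) This inclusion fails. Take Y = {1}, B = {1}, A = ∅; then 1 ∈ B but 1 ∉ (B ∖ A) ∖ (Y ∪ A).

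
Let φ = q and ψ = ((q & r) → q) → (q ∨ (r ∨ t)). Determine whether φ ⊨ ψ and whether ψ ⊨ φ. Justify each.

(⇒) holds; (⇐) fails.

Forward direction. Assume the antecedent. If t is true, ((q & r) → q) → (q ∨ (r ∨ t)) reduces to true regardless of the other variables. If t is false, the antecedent forces (t = F, q = T, r = F) or (t = F, q = T, r = T), and ((q & r) → q) → (q ∨ (r ∨ t)) holds there. Either way ((q & r) → q) → (q ∨ (r ∨ t)) holds.

Converse. This fails. Under t = T, q = F, r = F, the left side is false but the right side is true.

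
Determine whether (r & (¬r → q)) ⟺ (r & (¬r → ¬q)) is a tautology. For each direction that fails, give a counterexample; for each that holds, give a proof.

(→) Assume the antecedent. If r is true, r & (¬r → ¬q) reduces to true regardless of the other variables. If r is false, the antecedent cannot hold. Either way r & (¬r → ¬q) holds.

(←) Assume the antecedent. If r is true, r & (¬r → q) reduces to true regardless of the other variables. If r is false, the antecedent cannot hold. Either way r & (¬r → q) holds.

Both directions hold.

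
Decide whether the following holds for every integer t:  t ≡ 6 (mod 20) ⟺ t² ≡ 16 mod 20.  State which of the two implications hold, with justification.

Only the forward implication holds.

(→) Suppose t ≡ 6 (mod 20). Write t = 20j + 6. Then (20j + 6)² = 400j² + 240j + 36 = 20(20j² + 12j + 1) + 16, so t² ≡ 16 (mod 20).

(←) This fails: take t = 4. Then 4² = 16 ≡ 16 (mod 20), yet 4 ≡ 4 (mod 20), not 6.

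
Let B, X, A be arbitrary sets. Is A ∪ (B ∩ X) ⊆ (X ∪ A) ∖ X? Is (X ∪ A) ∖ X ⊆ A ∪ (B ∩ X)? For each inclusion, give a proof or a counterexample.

Only the reverse inclusion holds.

Forward inclusion. This inclusion fails. Take B = {1}, X = {1}, A = ∅; then 1 ∈ A ∪ (B ∩ X) but 1 ∉ (X ∪ A) ∖ X.

Reverse inclusion. Let x ∈ (X ∪ A) ∖ X. Then either x ∈ A and x ∉ B, X; or x ∈ B ∩ A and x ∉ X. In each case x ∈ A ∪ (B ∩ X), so (X ∪ A) ∖ X ⊆ A ∪ (B ∩ X).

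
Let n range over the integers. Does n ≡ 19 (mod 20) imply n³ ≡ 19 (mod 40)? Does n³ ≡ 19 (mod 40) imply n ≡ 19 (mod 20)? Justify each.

Only the reverse direction holds.

(⇐) The residues r modulo 40 with r³ ≡ 19 (mod 40) are exactly {19}, and each is ≡ 19 (mod 20).

(⇒) This fails: take n = 39. Then 39 ≡ 19 (mod 20), but 39³ = 59319 ≡ 39 (mod 40), not 19.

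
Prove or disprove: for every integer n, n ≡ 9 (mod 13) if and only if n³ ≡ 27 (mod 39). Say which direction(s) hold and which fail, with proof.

(⇒) This fails: take n = 22. Then 22 ≡ 9 (mod 13), but 22³ = 10648 ≡ 1 (mod 39), not 27.

(⇐) This fails: take n = 3. Then 3³ = 27 ≡ 27 (mod 39), yet 3 ≡ 3 (mod 13), not 9.

Neither direction holds.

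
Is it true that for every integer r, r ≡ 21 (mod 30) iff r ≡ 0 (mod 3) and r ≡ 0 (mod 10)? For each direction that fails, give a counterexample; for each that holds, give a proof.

(⟹) This fails: r = 21 gives 21 ≡ 21 (mod 30) but 21 ≡ 1 (mod 10), so the conjunction on the right does not hold.

(⟸) This fails: r = 0 satisfies both congruences on the right (0 ≡ 0 mod 3 and 0 ≡ 0 mod 10) yet 0 ≡ 0 (mod 30), not 21.

Neither implication holds.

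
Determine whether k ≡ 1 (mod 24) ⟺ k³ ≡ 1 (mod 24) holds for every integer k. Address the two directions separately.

Both directions hold.

(⟹) Suppose k ≡ 1 (mod 24). Write k = 24j + 1. Then (24j + 1)³ = 13824j³ + 1728j² + 72j + 1 = 24(576j³ + 72j² + 3j) + 1, so k³ ≡ 1 (mod 24).

(⟸) Conversely, suppose k³ ≡ 1 (mod 24). The only residue r in {0, …, 23} with r³ ≡ 1 (mod 24) is r = 1, so k ≡ 1 (mod 24).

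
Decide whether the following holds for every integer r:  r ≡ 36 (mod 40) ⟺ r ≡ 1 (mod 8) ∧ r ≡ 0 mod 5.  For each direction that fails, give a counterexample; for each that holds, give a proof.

(⇒) This fails: r = 36 gives 36 ≡ 36 (mod 40) but 36 ≡ 4 (mod 8), so the conjunction on the right does not hold.

(⇐) This fails: r = 25 satisfies both congruences on the right (25 ≡ 1 mod 8 and 25 ≡ 0 mod 5) yet 25 ≡ 25 (mod 40), not 36.

Both directions fail.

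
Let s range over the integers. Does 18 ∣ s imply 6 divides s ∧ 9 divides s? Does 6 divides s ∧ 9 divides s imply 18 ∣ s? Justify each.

Both directions hold; the statement is true.

(⟹) If 18 ∣ s, write s = 18q. Since 18 = 3·6, s = 6·(3q), so 6 ∣ s; and since 18 = 2·9, s = 9·(2q), so 9 ∣ s.

(⟸) Suppose 6 ∣ s and 9 ∣ s. Any common multiple of 6 and 9 is a multiple of their lcm; here lcm(6, 9) = 6·9/gcd(6, 9) = 54/3 = 18, so 18 ∣ s.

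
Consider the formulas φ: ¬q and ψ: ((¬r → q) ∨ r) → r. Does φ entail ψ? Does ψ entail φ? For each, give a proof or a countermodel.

(⇒) Assume the antecedent. If q is true, the antecedent cannot hold. If q is false, ((¬r → q) ∨ r) → r reduces to true regardless of the other variables. Either way ((¬r → q) ∨ r) → r holds.

(⇐) This fails. Under q = T, r = T, the left side is false but the right side is true.

Not equivalent: only (⇒) holds.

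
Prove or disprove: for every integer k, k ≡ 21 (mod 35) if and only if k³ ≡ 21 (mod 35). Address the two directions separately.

Both directions hold; the statement is true.

(⇐) Suppose k³ ≡ 21 (mod 35). The only residue r in {0, …, 34} with r³ ≡ 21 (mod 35) is r = 21, so k ≡ 21 (mod 35).

(⇒) Suppose k ≡ 21 (mod 35). Write k = 35j + 21. Then (35j + 21)³ = 42875j³ + 77175j² + 46305j + 9261 = 35(1225j³ + 2205j² + 1323j + 264) + 21, so k³ ≡ 21 (mod 35).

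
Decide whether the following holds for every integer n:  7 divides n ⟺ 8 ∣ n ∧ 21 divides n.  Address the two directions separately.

Not equivalent: only (⇐) holds.

(⟹) This fails: take n = 7. Certainly 7 ∣ 7, but 8 ∤ 7.

(⟸) Suppose 8 ∣ n and 21 ∣ n. Any common multiple of 8 and 21 is a multiple of their lcm; here gcd(8, 21) = 1, so lcm(8, 21) = 8·21 = 168, so 168 ∣ n. Since 7 ∣ 168, it follows that 7 ∣ n.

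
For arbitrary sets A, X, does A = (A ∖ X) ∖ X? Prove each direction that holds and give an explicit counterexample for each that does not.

Only the reverse inclusion holds.

(⟹) This inclusion fails. Take A = {1}, X = {1}; then 1 ∈ A but 1 ∉ (A ∖ X) ∖ X.

(⟸) Let x ∈ (A ∖ X) ∖ X. Then x ∈ A and x ∉ X, from which x ∈ A.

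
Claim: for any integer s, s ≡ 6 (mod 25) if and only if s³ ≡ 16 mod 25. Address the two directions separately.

The biconditional holds.

(⇒) Suppose s ≡ 6 (mod 25). Write s = 25j + 6. Then (25j + 6)³ = 15625j³ + 11250j² + 2700j + 216 = 25(625j³ + 450j² + 108j + 8) + 16, so s³ ≡ 16 (mod 25).

(⇐) Conversely, suppose s³ ≡ 16 (mod 25). The only residue r in {0, …, 24} with r³ ≡ 16 (mod 25) is r = 6, so s ≡ 6 (mod 25).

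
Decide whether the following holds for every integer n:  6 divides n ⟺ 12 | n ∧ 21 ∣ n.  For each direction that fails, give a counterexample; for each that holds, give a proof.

Not equivalent: only (⇐) holds.

Forward direction. This fails: take n = 6. Certainly 6 ∣ 6, but 12 ∤ 6.

Converse. Suppose 12 ∣ n and 21 ∣ n. Any common multiple of 12 and 21 is a multiple of their lcm; here lcm(12, 21) = 12·21/gcd(12, 21) = 252/3 = 84, so 84 ∣ n. Since 6 ∣ 84, it follows that 6 ∣ n.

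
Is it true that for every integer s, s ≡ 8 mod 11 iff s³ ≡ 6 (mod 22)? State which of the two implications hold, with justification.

(⇒) fails; (⇐) holds.

(⟹) This fails: take s = 19. Then 19 ≡ 8 (mod 11), but 19³ = 6859 ≡ 17 (mod 22), not 6.

(⟸) Conversely, the residues r modulo 22 with r³ ≡ 6 (mod 22) are exactly {8}, and each is ≡ 8 (mod 11).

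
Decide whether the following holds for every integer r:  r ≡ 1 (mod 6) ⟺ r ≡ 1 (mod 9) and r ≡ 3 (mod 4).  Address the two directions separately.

(⟹) This fails: r = 1 gives 1 ≡ 1 (mod 6) but 1 ≡ 1 (mod 4), so the conjunction on the right does not hold.

(⟸) Conversely, if r ≡ 1 (mod 9) and r ≡ 3 (mod 4), then by the Chinese remainder theorem r ≡ 19 (mod 36). Since 19 ≡ 1 (mod 6) and 6 ∣ 36, we get r ≡ 1 (mod 6).

(⇒) fails; (⇐) holds.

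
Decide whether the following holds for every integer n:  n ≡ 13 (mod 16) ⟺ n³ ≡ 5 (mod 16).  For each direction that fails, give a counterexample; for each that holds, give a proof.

[⇒] Suppose n ≡ 13 (mod 16). Write n = 16j + 13. Then (16j + 13)³ = 4096j³ + 9984j² + 8112j + 2197 = 16(256j³ + 624j² + 507j + 137) + 5, so n³ ≡ 5 (mod 16).

[⇐] Conversely, suppose n³ ≡ 5 (mod 16). The only residue r in {0, …, 15} with r³ ≡ 5 (mod 16) is r = 13, so n ≡ 13 (mod 16).

Both directions hold.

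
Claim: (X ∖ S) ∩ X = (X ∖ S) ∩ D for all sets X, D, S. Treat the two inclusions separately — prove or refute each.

Only the reverse inclusion holds.

Forward inclusion. This inclusion fails. Take X = {1}, D = ∅, S = ∅; then 1 ∈ (X ∖ S) ∩ X but 1 ∉ (X ∖ S) ∩ D.

Reverse inclusion. Let x ∈ (X ∖ S) ∩ D. Then x ∈ X ∩ D and x ∉ S, from which x ∈ (X ∖ S) ∩ X.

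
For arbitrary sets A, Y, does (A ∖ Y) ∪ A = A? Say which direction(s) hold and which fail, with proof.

Both inclusions hold; the sets are equal.

Forward inclusion. Let x ∈ (A ∖ Y) ∪ A. Then either x ∈ A and x ∉ Y; or x ∈ A ∩ Y. In each case x ∈ A, so (A ∖ Y) ∪ A ⊆ A.

Reverse inclusion. Let x ∈ A. Then either x ∈ A and x ∉ Y; or x ∈ A ∩ Y. In each case x ∈ (A ∖ Y) ∪ A, so A ⊆ (A ∖ Y) ∪ A.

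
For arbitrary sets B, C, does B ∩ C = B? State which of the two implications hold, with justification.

The sets are not equal: only the forward inclusion holds.

(⟹) Let x ∈ B ∩ C. Then x ∈ B ∩ C, from which x ∈ B.

(⟸) This inclusion fails. Take B = {1}, C = ∅; then 1 ∈ B but 1 ∉ B ∩ C.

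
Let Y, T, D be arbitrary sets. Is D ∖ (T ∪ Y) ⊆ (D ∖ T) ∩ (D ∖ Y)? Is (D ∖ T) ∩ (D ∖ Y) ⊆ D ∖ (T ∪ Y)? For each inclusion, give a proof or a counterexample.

Both inclusions hold.

(⟹) Let x ∈ D ∖ (T ∪ Y). Then x ∈ D and x ∉ Y, T, from which x ∈ (D ∖ T) ∩ (D ∖ Y).

(⟸) Let x ∈ (D ∖ T) ∩ (D ∖ Y). Then x ∈ D and x ∉ Y, T, from which x ∈ D ∖ (T ∪ Y).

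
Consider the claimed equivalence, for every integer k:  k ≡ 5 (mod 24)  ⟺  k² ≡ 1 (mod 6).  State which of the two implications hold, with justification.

Forward direction. Suppose k ≡ 5 (mod 24). Then k² ≡ 5² = 25 (mod 24), and since 6 ∣ 24, also k² ≡ 1 (mod 6).

Converse. This fails: take k = 1. Then 1² = 1 ≡ 1 (mod 6), yet 1 ≡ 1 (mod 24), not 5.

(⇒) holds; (⇐) fails.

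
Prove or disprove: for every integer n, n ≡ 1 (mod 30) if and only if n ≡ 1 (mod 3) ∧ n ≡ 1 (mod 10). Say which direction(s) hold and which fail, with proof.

(⇒) Suppose n ≡ 1 (mod 30); write n = 30j + 1. Since 3 ∣ 30, reducing mod 3 gives n ≡ 1 (mod 3); since 10 ∣ 30, reducing mod 10 gives n ≡ 1 (mod 10).

(⇐) Conversely, if n ≡ 1 (mod 3) and n ≡ 1 (mod 10), then by the Chinese remainder theorem n ≡ 1 (mod 30). This is exactly n ≡ 1 (mod 30).

Both directions hold.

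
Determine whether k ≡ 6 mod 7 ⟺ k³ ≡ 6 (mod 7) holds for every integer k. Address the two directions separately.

(→) Suppose k ≡ 6 mod 7. Write k = 7j + 6. Then (7j + 6)³ = 343j³ + 882j² + 756j + 216 = 7(49j³ + 126j² + 108j + 30) + 6, so k³ ≡ 6 (mod 7).

(←) This fails: take k = 3. Then 3³ = 27 ≡ 6 (mod 7), yet 3 ≡ 3 (mod 7), not 6.

The forward direction holds; the converse fails.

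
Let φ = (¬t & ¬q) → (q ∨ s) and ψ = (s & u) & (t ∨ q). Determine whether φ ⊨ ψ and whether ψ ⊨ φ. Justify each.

(⇐) Assume the antecedent. If t is true, (¬t & ¬q) → (q ∨ s) reduces to true regardless of the other variables. If t is false, the antecedent forces (t = F, s = T, q = T, u = T), and (¬t & ¬q) → (q ∨ s) holds there. Either way (¬t & ¬q) → (q ∨ s) holds.

(⇒) This fails. Under t = T, s = F, q = F, u = F, the left side is true but the right side is false.

The forward direction fails; the converse holds.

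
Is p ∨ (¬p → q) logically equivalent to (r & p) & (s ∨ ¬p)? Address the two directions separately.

(⇒) fails; (⇐) holds.

(→) This fails. Under s = F, r = F, q = T, p = F, the left side is true but the right side is false.

(←) Assume the antecedent. If s is true, the antecedent forces (s = T, r = T, q = F, p = T) or (s = T, r = T, q = T, p = T), and p ∨ (¬p → q) holds there. If s is false, the antecedent cannot hold. Either way p ∨ (¬p → q) holds.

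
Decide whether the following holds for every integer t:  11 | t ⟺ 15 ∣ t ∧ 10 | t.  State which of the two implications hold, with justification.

(⇒) fails and (⇐) fails.

(⟹) This fails: take t = 11. Certainly 11 ∣ 11, but 15 ∤ 11.

(⟸) This fails: take t = 30. Both 15 ∣ 30 and 10 ∣ 30, yet 30 is not a multiple of 11 (since 30 = 2·11 + 8), so 11 ∤ 30.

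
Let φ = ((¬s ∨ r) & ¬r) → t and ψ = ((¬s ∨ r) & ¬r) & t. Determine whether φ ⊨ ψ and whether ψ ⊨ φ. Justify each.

(→) This fails. Under t = F, r = T, s = F, the left side is true but the right side is false.

(←) Assume the antecedent. If t is true, ((¬s ∨ r) & ¬r) → t reduces to true regardless of the other variables. If t is false, the antecedent cannot hold. Either way ((¬s ∨ r) & ¬r) → t holds.

(⇒) fails; (⇐) holds.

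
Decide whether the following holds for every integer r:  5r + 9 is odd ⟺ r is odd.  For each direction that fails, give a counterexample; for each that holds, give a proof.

Both directions fail.

[⇒] This fails: r = 2 gives 5r + 9 = 19, which is odd, but 2 is even, not odd.

[⇐] This also fails: r = 5 is odd, but 5r + 9 = 34 is even, not odd.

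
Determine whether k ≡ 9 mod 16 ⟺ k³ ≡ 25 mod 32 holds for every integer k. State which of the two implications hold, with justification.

(⟸) The residues r modulo 32 with r³ ≡ 25 (mod 32) are exactly {9}, and each is ≡ 9 (mod 16).

(⟹) This fails: take k = 25. Then 25 ≡ 9 (mod 16), but 25³ = 15625 ≡ 9 (mod 32), not 25.

(⇒) fails; (⇐) holds.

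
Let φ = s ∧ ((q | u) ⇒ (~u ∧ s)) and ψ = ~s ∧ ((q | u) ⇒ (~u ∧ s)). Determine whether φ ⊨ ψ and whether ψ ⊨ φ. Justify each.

[⇒] This fails. Under s = T, q = F, u = F, the left side is true but the right side is false.

[⇐] This fails. Under s = F, q = F, u = F, the left side is false but the right side is true.

Both directions fail.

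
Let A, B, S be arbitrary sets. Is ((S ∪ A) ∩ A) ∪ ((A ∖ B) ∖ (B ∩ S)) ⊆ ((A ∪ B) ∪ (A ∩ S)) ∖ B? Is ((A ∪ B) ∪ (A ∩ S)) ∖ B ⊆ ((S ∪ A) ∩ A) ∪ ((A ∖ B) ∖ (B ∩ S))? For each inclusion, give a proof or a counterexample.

(⊇) Let x ∈ ((A ∪ B) ∪ (A ∩ S)) ∖ B. Then either x ∈ A and x ∉ B, S; or x ∈ A ∩ S and x ∉ B. In each case x ∈ ((S ∪ A) ∩ A) ∪ ((A ∖ B) ∖ (B ∩ S)), so ((A ∪ B) ∪ (A ∩ S)) ∖ B ⊆ ((S ∪ A) ∩ A) ∪ ((A ∖ B) ∖ (B ∩ S)).

(⊆) This inclusion fails. Take A = {1}, B = {1}, S = ∅; then 1 ∈ ((S ∪ A) ∩ A) ∪ ((A ∖ B) ∖ (B ∩ S)) but 1 ∉ ((A ∪ B) ∪ (A ∩ S)) ∖ B.

(⊆) fails; (⊇) holds.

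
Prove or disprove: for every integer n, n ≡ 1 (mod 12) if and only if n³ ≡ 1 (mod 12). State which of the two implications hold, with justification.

Equivalent; both directions hold.

(⟸) For the converse, argue contrapositively. If n ≢ 1 (mod 12), then n is congruent to one of 0, 2, 3, 4, 5, 6, 7, 8, 9, 10, 11 modulo 12, and these give n³ ≡ 0, 8, 3, 4, 5, 0, 7, 8, 9, 4, 11 respectively — never 1.

(⟹) Suppose n ≡ 1 (mod 12). Write n = 12j + 1. Then (12j + 1)³ = 1728j³ + 432j² + 36j + 1 = 12(144j³ + 36j² + 3j) + 1, so n³ ≡ 1 (mod 12).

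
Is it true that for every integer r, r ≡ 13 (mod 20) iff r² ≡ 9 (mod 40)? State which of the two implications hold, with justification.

(⟸) This fails: take r = 3. Then 3² = 9 ≡ 9 (mod 40), yet 3 ≡ 3 (mod 20), not 13.

(⟹) Suppose r ≡ 13 (mod 20). Working modulo 40, r ∈ {13, 33}; for each such r, r² ≡ 9 (mod 40).

Not equivalent: only (⇒) holds.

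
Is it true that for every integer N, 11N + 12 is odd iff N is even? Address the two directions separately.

(⇒) fails and (⇐) fails.

(⟹) This fails: N = 3 gives 11N + 12 = 45, which is odd, but 3 is odd, not even.

(⟸) This also fails: N = 6 is even, but 11N + 12 = 78 is even, not odd.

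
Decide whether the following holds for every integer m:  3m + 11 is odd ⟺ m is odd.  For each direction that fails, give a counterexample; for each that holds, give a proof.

Neither implication holds.

Forward direction. This fails: m = 2 gives 3m + 11 = 17, which is odd, but 2 is even, not odd.

Converse. This also fails: m = 5 is odd, but 3m + 11 = 26 is even, not odd.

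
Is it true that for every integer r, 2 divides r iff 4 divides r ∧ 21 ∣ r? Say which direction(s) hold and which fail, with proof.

(⟹) This fails: take r = 2. Certainly 2 ∣ 2, but 4 ∤ 2.

(⟸) Suppose 4 ∣ r and 21 ∣ r. Any common multiple of 4 and 21 is a multiple of their lcm; here gcd(4, 21) = 1, so lcm(4, 21) = 4·21 = 84, so 84 ∣ r. Since 2 ∣ 84, it follows that 2 ∣ r.

Only the converse holds.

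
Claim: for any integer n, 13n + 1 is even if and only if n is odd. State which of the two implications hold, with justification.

Both directions hold; the statement is true.

(←) Suppose n is odd; write n = 2j + 1. Then 13n + 1 = 13·(2j + 1) + 1 = 2·13j + 14, which is even.

(→) Suppose 13n + 1 is even. Since 13 is odd, 13n and n have the same parity, so 13n + 1 ≡ n + 1 (mod 2). As 1 is odd, 13n + 1 is even exactly when n is odd. Thus n is odd.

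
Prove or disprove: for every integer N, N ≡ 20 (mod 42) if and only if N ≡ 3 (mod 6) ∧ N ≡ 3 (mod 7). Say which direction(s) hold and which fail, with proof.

(⟹) This fails: N = 20 gives 20 ≡ 20 (mod 42) but 20 ≡ 2 (mod 6), so the conjunction on the right does not hold.

(⟸) This fails: N = 3 satisfies both congruences on the right (3 ≡ 3 mod 6 and 3 ≡ 3 mod 7) yet 3 ≡ 3 (mod 42), not 20.

(⇒) fails and (⇐) fails.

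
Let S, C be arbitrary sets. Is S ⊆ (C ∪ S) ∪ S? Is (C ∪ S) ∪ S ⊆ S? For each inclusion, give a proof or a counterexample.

(⊇) This inclusion fails. Take S = ∅, C = {1}; then 1 ∈ (C ∪ S) ∪ S but 1 ∉ S.

(⊆) Let x ∈ S. Then either x ∈ S and x ∉ C; or x ∈ S ∩ C. In each case x ∈ (C ∪ S) ∪ S, so S ⊆ (C ∪ S) ∪ S.

The sets are not equal: only the forward inclusion holds.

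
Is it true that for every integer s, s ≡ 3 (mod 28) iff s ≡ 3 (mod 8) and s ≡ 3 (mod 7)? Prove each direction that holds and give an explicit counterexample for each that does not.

Only the converse holds.

(→) This fails: s = 31 gives 31 ≡ 3 (mod 28) but 31 ≡ 7 (mod 8), so the conjunction on the right does not hold.

(←) Conversely, if s ≡ 3 (mod 8) and s ≡ 3 (mod 7), then by the Chinese remainder theorem s ≡ 3 (mod 56). Since 3 ≡ 3 (mod 28) and 28 ∣ 56, we get s ≡ 3 (mod 28).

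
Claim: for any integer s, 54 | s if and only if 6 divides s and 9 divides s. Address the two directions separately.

(⇒) holds; (⇐) fails.

(→) If 54 ∣ s, write s = 54q. Since 54 = 9·6, s = 6·(9q), so 6 ∣ s; and since 54 = 6·9, s = 9·(6q), so 9 ∣ s.

(←) This fails: take s = 18. Both 6 ∣ 18 and 9 ∣ 18, yet 18 is not a multiple of 54 (since 18 = 0·54 + 18), so 54 ∤ 18.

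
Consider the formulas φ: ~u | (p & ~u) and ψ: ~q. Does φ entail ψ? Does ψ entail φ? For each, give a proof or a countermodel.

Neither implication holds.

(⇒) This fails. Under u = F, q = T, p = F, the left side is true but the right side is false.

(⇐) This fails. Under u = T, q = F, p = F, the left side is false but the right side is true.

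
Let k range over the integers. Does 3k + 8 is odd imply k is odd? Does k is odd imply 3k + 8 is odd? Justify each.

(→) Suppose 3k + 8 is odd. Since 3 is odd, 3k and k have the same parity, so 3k + 8 ≡ k + 8 (mod 2). As 8 is even, 3k + 8 is odd exactly when k is odd. Thus k is odd.

(←) Conversely, suppose k is odd; write k = 2j + 1. Then 3k + 8 = 3·(2j + 1) + 8 = 2·3j + 11, which is odd.

Both directions hold.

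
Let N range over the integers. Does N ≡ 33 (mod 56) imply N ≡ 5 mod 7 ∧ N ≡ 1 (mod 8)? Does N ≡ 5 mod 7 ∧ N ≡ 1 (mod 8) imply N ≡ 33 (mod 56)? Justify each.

[⇒] Suppose N ≡ 33 (mod 56); write N = 56j + 33. Since 7 ∣ 56, reducing mod 7 gives N ≡ 33 ≡ 5 (mod 7); since 8 ∣ 56, reducing mod 8 gives N ≡ 33 ≡ 1 (mod 8).

[⇐] Conversely, if N ≡ 5 (mod 7) and N ≡ 1 (mod 8), then by the Chinese remainder theorem N ≡ 33 (mod 56). This is exactly N ≡ 33 (mod 56).

Both implications hold.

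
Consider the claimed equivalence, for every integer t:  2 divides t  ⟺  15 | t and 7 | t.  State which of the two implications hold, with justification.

Neither implication holds.

(⟹) This fails: take t = 2. Certainly 2 ∣ 2, but 15 ∤ 2.

(⟸) This fails: take t = 105. Both 15 ∣ 105 and 7 ∣ 105, yet 105 is not a multiple of 2 (since 105 = 52·2 + 1), so 2 ∤ 105.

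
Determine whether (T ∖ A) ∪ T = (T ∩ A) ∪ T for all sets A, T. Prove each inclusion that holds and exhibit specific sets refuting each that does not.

Both inclusions hold; the sets are equal.

(⊆) Let x ∈ (T ∖ A) ∪ T. Then either x ∈ T and x ∉ A; or x ∈ A ∩ T. In each case x ∈ (T ∩ A) ∪ T, so (T ∖ A) ∪ T ⊆ (T ∩ A) ∪ T.

(⊇) Let x ∈ (T ∩ A) ∪ T. Then either x ∈ T and x ∉ A; or x ∈ A ∩ T. In each case x ∈ (T ∖ A) ∪ T, so (T ∩ A) ∪ T ⊆ (T ∖ A) ∪ T.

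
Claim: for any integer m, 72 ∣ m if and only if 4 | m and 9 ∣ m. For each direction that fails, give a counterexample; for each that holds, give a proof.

(⇒) holds; (⇐) fails.

[⇒] If 72 ∣ m, write m = 72q. Since 72 = 18·4, m = 4·(18q), so 4 ∣ m; and since 72 = 8·9, m = 9·(8q), so 9 ∣ m.

[⇐] This fails: take m = 36. Both 4 ∣ 36 and 9 ∣ 36, yet 36 is not a multiple of 72 (since 36 = 0·72 + 36), so 72 ∤ 36.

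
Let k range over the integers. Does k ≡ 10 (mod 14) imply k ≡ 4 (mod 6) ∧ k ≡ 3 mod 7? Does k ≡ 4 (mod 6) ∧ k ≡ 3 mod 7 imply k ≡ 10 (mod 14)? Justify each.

(→) This fails: k = 24 gives 24 ≡ 10 (mod 14) but 24 ≡ 0 (mod 6), so the conjunction on the right does not hold.

(←) Conversely, if k ≡ 4 (mod 6) and k ≡ 3 (mod 7), then by the Chinese remainder theorem k ≡ 10 (mod 42). Since 10 ≡ 10 (mod 14) and 14 ∣ 42, we get k ≡ 10 (mod 14).

Not equivalent: only (⇐) holds.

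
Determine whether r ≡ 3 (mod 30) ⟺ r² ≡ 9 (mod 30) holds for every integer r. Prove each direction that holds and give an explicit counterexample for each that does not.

The forward direction holds; the converse fails.

(→) Suppose r ≡ 3 (mod 30). Write r = 30j + 3. Then (30j + 3)² = 900j² + 180j + 9 = 30(30j² + 6j) + 9, so r² ≡ 9 (mod 30).

(←) This fails: take r = 27. Then 27² = 729 ≡ 9 (mod 30), yet 27 ≡ 27 (mod 30), not 3.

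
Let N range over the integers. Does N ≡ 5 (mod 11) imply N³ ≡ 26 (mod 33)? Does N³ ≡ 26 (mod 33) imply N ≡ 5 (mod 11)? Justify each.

(⇒) This fails: take N = 16. Then 16 ≡ 5 (mod 11), but 16³ = 4096 ≡ 4 (mod 33), not 26.

(⇐) Conversely, the residues r modulo 33 with r³ ≡ 26 (mod 33) are exactly {5}, and each is ≡ 5 (mod 11).

The forward direction fails; the converse holds.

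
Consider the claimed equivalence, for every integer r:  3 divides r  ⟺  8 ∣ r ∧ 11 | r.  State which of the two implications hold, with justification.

(⇒) This fails: take r = 3. Certainly 3 ∣ 3, but 8 ∤ 3.

(⇐) This fails: take r = 88. Both 8 ∣ 88 and 11 ∣ 88, yet 88 is not a multiple of 3 (since 88 = 29·3 + 1), so 3 ∤ 88.

Neither direction holds.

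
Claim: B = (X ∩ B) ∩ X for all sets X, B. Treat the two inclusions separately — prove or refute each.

The sets are not equal: only the reverse inclusion holds.

(⊆) This inclusion fails. Take X = ∅, B = {1}; then 1 ∈ B but 1 ∉ (X ∩ B) ∩ X.

(⊇) Let x ∈ (X ∩ B) ∩ X. Then x ∈ X ∩ B, from which x ∈ B.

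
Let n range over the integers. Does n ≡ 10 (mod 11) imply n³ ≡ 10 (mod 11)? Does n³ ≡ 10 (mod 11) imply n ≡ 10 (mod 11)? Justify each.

Both directions hold; the statement is true.

(→) Suppose n ≡ 10 (mod 11). Write n = 11j + 10. Then (11j + 10)³ = 1331j³ + 3630j² + 3300j + 1000 = 11(121j³ + 330j² + 300j + 90) + 10, so n³ ≡ 10 (mod 11).

(←) For the converse, argue contrapositively. If n ≢ 10 (mod 11), then n is congruent to one of 0, 1, 2, 3, 4, 5, 6, 7, 8, 9 modulo 11, and these give n³ ≡ 0, 1, 8, 5, 9, 4, 7, 2, 6, 3 respectively — never 10.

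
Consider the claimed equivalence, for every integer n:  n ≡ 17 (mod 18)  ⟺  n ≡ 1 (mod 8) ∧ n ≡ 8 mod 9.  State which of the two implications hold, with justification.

(⇒) fails; (⇐) holds.

Converse. If n ≡ 1 (mod 8) and n ≡ 8 (mod 9), then by the Chinese remainder theorem n ≡ 17 (mod 72). Since 17 ≡ 17 (mod 18) and 18 ∣ 72, we get n ≡ 17 (mod 18).

Forward direction. This fails: n = 35 gives 35 ≡ 17 (mod 18) but 35 ≡ 3 (mod 8), so the conjunction on the right does not hold.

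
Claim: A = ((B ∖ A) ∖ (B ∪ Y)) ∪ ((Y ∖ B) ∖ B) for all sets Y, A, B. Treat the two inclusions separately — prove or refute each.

Forward inclusion. This inclusion fails. Take Y = ∅, A = {1}, B = ∅; then 1 ∈ A but 1 ∉ ((B ∖ A) ∖ (B ∪ Y)) ∪ ((Y ∖ B) ∖ B).

Reverse inclusion. This inclusion fails. Take Y = {1}, A = ∅, B = ∅; then 1 ∈ ((B ∖ A) ∖ (B ∪ Y)) ∪ ((Y ∖ B) ∖ B) but 1 ∉ A.

Neither inclusion holds.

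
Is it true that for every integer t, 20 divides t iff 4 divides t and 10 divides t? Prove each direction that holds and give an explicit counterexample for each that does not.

(⇐) Suppose 4 ∣ t and 10 ∣ t. Any common multiple of 4 and 10 is a multiple of their lcm; here lcm(4, 10) = 4·10/gcd(4, 10) = 40/2 = 20, so 20 ∣ t.

(⇒) If 20 ∣ t, write t = 20q. Since 20 = 5·4, t = 4·(5q), so 4 ∣ t; and since 20 = 2·10, t = 10·(2q), so 10 ∣ t.

Equivalent; both directions hold.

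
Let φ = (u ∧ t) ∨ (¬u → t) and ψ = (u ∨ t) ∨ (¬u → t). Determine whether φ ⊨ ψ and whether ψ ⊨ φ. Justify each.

(⟹) Assume the antecedent. If t is true, (u ∨ t) ∨ (¬u → t) reduces to true regardless of the other variables. If t is false, the antecedent forces (t = F, u = T), and (u ∨ t) ∨ (¬u → t) holds there. Either way (u ∨ t) ∨ (¬u → t) holds.

(⟸) Assume the antecedent. If t is true, (u ∧ t) ∨ (¬u → t) reduces to true regardless of the other variables. If t is false, the antecedent forces (t = F, u = T), and (u ∧ t) ∨ (¬u → t) holds there. Either way (u ∧ t) ∨ (¬u → t) holds.

Both directions hold; the statement is true.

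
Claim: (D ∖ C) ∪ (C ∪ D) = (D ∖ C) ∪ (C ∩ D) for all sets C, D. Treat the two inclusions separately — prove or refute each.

Forward inclusion. This inclusion fails. Take C = {1}, D = ∅; then 1 ∈ (D ∖ C) ∪ (C ∪ D) but 1 ∉ (D ∖ C) ∪ (C ∩ D).

Reverse inclusion. Let x ∈ (D ∖ C) ∪ (C ∩ D). Then either x ∈ D and x ∉ C; or x ∈ C ∩ D. In each case x ∈ (D ∖ C) ∪ (C ∪ D), so (D ∖ C) ∪ (C ∩ D) ⊆ (D ∖ C) ∪ (C ∪ D).

Only the reverse inclusion holds.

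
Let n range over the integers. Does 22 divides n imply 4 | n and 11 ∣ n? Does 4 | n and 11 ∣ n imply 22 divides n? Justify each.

The forward direction fails; the converse holds.

(←) Suppose 4 ∣ n and 11 ∣ n. Any common multiple of 4 and 11 is a multiple of their lcm; here gcd(4, 11) = 1, so lcm(4, 11) = 4·11 = 44, so 44 ∣ n. Since 22 ∣ 44, it follows that 22 ∣ n.

(→) This fails: take n = 22. Certainly 22 ∣ 22, but 4 ∤ 22.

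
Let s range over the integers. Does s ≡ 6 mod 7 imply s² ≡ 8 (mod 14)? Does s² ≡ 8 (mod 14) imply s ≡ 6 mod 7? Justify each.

Forward direction. This fails: take s = 13. Then 13 ≡ 6 (mod 7), but 13² = 169 ≡ 1 (mod 14), not 8.

Converse. This fails: take s = 8. Then 8² = 64 ≡ 8 (mod 14), yet 8 ≡ 1 (mod 7), not 6.

(⇒) fails and (⇐) fails.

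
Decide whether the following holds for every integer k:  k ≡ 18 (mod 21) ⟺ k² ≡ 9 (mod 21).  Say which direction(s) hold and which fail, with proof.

Not equivalent: only (⇒) holds.

Forward direction. Suppose k ≡ 18 (mod 21). Write k = 21j + 18. Then (21j + 18)² = 441j² + 756j + 324 = 21(21j² + 36j + 15) + 9, so k² ≡ 9 (mod 21).

Converse. This fails: take k = 3. Then 3² = 9 ≡ 9 (mod 21), yet 3 ≡ 3 (mod 21), not 18.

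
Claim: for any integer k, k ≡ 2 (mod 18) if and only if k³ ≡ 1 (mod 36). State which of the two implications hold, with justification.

[⇒] This fails: take k = 2. Then 2 ≡ 2 (mod 18), but 2³ = 8 ≡ 8 (mod 36), not 1.

[⇐] This fails: take k = 1. Then 1³ = 1 ≡ 1 (mod 36), yet 1 ≡ 1 (mod 18), not 2.

Both directions fail.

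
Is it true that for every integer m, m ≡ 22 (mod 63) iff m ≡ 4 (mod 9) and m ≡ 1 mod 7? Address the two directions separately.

(⇒) Suppose m ≡ 22 (mod 63); write m = 63j + 22. Since 9 ∣ 63, reducing mod 9 gives m ≡ 22 ≡ 4 (mod 9); since 7 ∣ 63, reducing mod 7 gives m ≡ 22 ≡ 1 (mod 7).

(⇐) Conversely, if m ≡ 4 (mod 9) and m ≡ 1 (mod 7), then by the Chinese remainder theorem m ≡ 22 (mod 63). This is exactly m ≡ 22 (mod 63).

Both directions hold.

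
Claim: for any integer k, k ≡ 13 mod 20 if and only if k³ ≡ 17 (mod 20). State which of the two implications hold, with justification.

(⟹) Suppose k ≡ 13 mod 20. Write k = 20j + 13. Then (20j + 13)³ = 8000j³ + 15600j² + 10140j + 2197 = 20(400j³ + 780j² + 507j + 109) + 17, so k³ ≡ 17 (mod 20).

(⟸) Conversely, suppose k³ ≡ 17 (mod 20). The only residue r in {0, …, 19} with r³ ≡ 17 (mod 20) is r = 13, so k ≡ 13 (mod 20).

Equivalent; both directions hold.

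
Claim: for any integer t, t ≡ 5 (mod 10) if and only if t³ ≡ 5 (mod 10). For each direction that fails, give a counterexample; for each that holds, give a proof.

The biconditional holds.

(⇐) For the converse, argue contrapositively. If t ≢ 5 (mod 10), then t is congruent to one of 0, 1, 2, 3, 4, 6, 7, 8, 9 modulo 10, and these give t³ ≡ 0, 1, 8, 7, 4, 6, 3, 2, 9 respectively — never 5.

(⇒) Suppose t ≡ 5 (mod 10). Write t = 10j + 5. Then (10j + 5)³ = 1000j³ + 1500j² + 750j + 125 = 10(100j³ + 150j² + 75j + 12) + 5, so t³ ≡ 5 (mod 10).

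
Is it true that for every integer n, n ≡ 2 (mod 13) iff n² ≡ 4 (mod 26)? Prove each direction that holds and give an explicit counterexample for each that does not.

(⇒) This fails: take n = 15. Then 15 ≡ 2 (mod 13), but 15² = 225 ≡ 17 (mod 26), not 4.

(⇐) This fails: take n = 24. Then 24² = 576 ≡ 4 (mod 26), yet 24 ≡ 11 (mod 13), not 2.

Neither direction holds.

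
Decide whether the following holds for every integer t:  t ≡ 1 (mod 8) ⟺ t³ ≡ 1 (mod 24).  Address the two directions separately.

(⇒) fails; (⇐) holds.

(⟹) This fails: take t = 9. Then 9 ≡ 1 (mod 8), but 9³ = 729 ≡ 9 (mod 24), not 1.

(⟸) Conversely, the residues r modulo 24 with r³ ≡ 1 (mod 24) are exactly {1}, and each is ≡ 1 (mod 8).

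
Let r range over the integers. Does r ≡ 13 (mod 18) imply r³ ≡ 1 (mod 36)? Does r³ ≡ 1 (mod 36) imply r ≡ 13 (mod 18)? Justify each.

(→) This fails: take r = 31. Then 31 ≡ 13 (mod 18), but 31³ = 29791 ≡ 19 (mod 36), not 1.

(←) This fails: take r = 1. Then 1³ = 1 ≡ 1 (mod 36), yet 1 ≡ 1 (mod 18), not 13.

Both directions fail.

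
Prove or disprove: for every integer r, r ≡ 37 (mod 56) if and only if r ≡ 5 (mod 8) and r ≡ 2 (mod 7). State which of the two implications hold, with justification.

[⇒] Suppose r ≡ 37 (mod 56); write r = 56j + 37. Since 8 ∣ 56, reducing mod 8 gives r ≡ 37 ≡ 5 (mod 8); since 7 ∣ 56, reducing mod 7 gives r ≡ 37 ≡ 2 (mod 7).

[⇐] Conversely, if r ≡ 5 (mod 8) and r ≡ 2 (mod 7), then by the Chinese remainder theorem r ≡ 37 (mod 56). This is exactly r ≡ 37 (mod 56).

Both implications hold.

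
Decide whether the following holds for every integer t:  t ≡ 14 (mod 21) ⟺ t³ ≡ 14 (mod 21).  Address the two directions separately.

[⇒] Suppose t ≡ 14 (mod 21). Write t = 21j + 14. Then (21j + 14)³ = 9261j³ + 18522j² + 12348j + 2744 = 21(441j³ + 882j² + 588j + 130) + 14, so t³ ≡ 14 (mod 21).

[⇐] Conversely, suppose t³ ≡ 14 (mod 21). The only residue r in {0, …, 20} with r³ ≡ 14 (mod 21) is r = 14, so t ≡ 14 (mod 21).

Both implications hold.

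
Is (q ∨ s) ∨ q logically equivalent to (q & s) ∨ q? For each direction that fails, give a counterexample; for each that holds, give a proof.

(⇒) This fails. Under q = F, s = T, the left side is true but the right side is false.

(⇐) Assume the antecedent. If q is true, (q ∨ s) ∨ q reduces to true regardless of the other variables. If q is false, the antecedent cannot hold. Either way (q ∨ s) ∨ q holds.

Only the converse holds.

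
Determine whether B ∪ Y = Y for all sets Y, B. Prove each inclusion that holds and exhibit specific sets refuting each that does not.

Only the reverse inclusion holds.

(⊇) Let x ∈ Y. Then either x ∈ Y and x ∉ B; or x ∈ Y ∩ B. In each case x ∈ B ∪ Y, so Y ⊆ B ∪ Y.

(⊆) This inclusion fails. Take Y = ∅, B = {1}; then 1 ∈ B ∪ Y but 1 ∉ Y.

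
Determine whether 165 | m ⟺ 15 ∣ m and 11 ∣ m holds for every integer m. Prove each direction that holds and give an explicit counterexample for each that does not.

(→) If 165 ∣ m, write m = 165q. Since 165 = 11·15, m = 15·(11q), so 15 ∣ m; and since 165 = 15·11, m = 11·(15q), so 11 ∣ m.

(←) Suppose 15 ∣ m and 11 ∣ m. Any common multiple of 15 and 11 is a multiple of their lcm; here gcd(15, 11) = 1, so lcm(15, 11) = 15·11 = 165, so 165 ∣ m.

Both implications hold.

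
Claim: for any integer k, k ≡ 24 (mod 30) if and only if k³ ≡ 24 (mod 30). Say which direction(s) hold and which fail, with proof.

[⇒] Suppose k ≡ 24 (mod 30). Write k = 30j + 24. Then (30j + 24)³ = 27000j³ + 64800j² + 51840j + 13824 = 30(900j³ + 2160j² + 1728j + 460) + 24, so k³ ≡ 24 (mod 30).

[⇐] Conversely, suppose k³ ≡ 24 (mod 30). The only residue r in {0, …, 29} with r³ ≡ 24 (mod 30) is r = 24, so k ≡ 24 (mod 30).

Equivalent; both directions hold.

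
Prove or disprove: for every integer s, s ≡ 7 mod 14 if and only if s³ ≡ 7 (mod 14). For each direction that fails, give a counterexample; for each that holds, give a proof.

[⇒] Suppose s ≡ 7 mod 14. Write s = 14j + 7. Then (14j + 7)³ = 2744j³ + 4116j² + 2058j + 343 = 14(196j³ + 294j² + 147j + 24) + 7, so s³ ≡ 7 (mod 14).

[⇐] Conversely, suppose s³ ≡ 7 (mod 14). The only residue r in {0, …, 13} with r³ ≡ 7 (mod 14) is r = 7, so s ≡ 7 (mod 14).

Both directions hold; the statement is true.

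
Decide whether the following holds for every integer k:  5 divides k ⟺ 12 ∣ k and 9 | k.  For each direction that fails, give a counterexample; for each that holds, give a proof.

(⟹) This fails: take k = 5. Certainly 5 ∣ 5, but 12 ∤ 5.

(⟸) This fails: take k = 36. Both 12 ∣ 36 and 9 ∣ 36, yet 36 is not a multiple of 5 (since 36 = 7·5 + 1), so 5 ∤ 36.

Both directions fail.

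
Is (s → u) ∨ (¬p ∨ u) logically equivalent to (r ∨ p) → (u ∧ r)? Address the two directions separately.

(⇒) This fails. Under s = F, p = T, u = F, r = F, the left side is true but the right side is false.

(⇐) Assume the antecedent. If p is true, the antecedent forces (s = F, p = T, u = T, r = T) or (s = T, p = T, u = T, r = T), and (s → u) ∨ (¬p ∨ u) holds there. If p is false, (s → u) ∨ (¬p ∨ u) reduces to true regardless of the other variables. Either way (s → u) ∨ (¬p ∨ u) holds.

Not equivalent: only (⇐) holds.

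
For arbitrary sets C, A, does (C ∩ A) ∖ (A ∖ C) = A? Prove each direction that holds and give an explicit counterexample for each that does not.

Forward inclusion. Let x ∈ (C ∩ A) ∖ (A ∖ C). Then x ∈ C ∩ A, from which x ∈ A.

Reverse inclusion. This inclusion fails. Take C = ∅, A = {1}; then 1 ∈ A but 1 ∉ (C ∩ A) ∖ (A ∖ C).

(⊆) holds; (⊇) fails.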